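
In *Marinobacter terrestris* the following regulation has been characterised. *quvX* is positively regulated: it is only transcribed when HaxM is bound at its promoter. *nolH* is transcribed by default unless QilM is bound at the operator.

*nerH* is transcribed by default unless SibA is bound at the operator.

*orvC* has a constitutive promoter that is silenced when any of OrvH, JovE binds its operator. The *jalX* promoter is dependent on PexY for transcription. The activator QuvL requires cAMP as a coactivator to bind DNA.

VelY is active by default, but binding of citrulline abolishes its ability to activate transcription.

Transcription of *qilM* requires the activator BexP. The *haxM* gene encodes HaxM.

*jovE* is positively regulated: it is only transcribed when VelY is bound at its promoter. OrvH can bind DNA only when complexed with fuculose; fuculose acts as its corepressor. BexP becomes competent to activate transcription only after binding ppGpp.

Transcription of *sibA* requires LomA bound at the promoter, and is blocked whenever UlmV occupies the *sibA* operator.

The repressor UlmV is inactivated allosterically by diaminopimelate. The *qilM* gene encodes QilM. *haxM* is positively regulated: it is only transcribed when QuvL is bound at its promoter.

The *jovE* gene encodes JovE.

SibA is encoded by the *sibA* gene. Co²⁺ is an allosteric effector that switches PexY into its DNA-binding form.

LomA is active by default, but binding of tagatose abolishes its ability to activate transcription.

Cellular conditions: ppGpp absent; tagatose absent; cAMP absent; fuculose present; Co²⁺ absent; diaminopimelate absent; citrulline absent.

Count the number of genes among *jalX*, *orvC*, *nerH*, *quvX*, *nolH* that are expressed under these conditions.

2

Co²⁺ is absent, so PexY is inactive.
Required activator PexY is absent, so *jalX* is not transcribed.
→ *jalX* is OFF.
Fuculose is present, so OrvH is active.
Citrulline is absent, so VelY is active.
No repressor is bound and VelY is active, so *jovE* is transcribed.
So JovE is produced and active.
With repressor OrvH bound, *orvC* is not transcribed.
→ *orvC* is OFF.
Tagatose is absent, so LomA is active.
Diaminopimelate is absent, so UlmV is active.
With repressor UlmV bound, *sibA* is not transcribed.
So SibA is not produced.
With no repressor bound, *nerH* is transcribed.
→ *nerH* is ON.
cAMP is absent, so QuvL is inactive.
Required activator QuvL is absent, so *haxM* is not transcribed.
So HaxM is not produced.
Required activator HaxM is absent, so *quvX* is not transcribed.
→ *quvX* is OFF.
ppGpp is absent, so BexP is inactive.
Required activator BexP is absent, so *qilM* is not transcribed.
So QilM is not produced.
With no repressor bound, *nolH* is transcribed.
→ *nolH* is ON.
2 of the 5 genes are transcribed.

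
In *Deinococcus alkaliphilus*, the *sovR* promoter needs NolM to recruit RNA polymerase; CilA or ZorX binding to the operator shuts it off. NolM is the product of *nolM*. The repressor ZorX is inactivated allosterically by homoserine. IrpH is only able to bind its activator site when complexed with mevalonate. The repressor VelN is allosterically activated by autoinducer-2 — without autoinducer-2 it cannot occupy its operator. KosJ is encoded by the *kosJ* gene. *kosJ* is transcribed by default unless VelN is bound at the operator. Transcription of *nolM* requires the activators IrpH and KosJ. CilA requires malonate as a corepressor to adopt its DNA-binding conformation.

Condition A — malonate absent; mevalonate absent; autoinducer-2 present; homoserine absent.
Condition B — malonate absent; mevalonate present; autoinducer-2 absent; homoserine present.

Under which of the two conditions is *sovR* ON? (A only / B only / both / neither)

B only

Condition A:
Malonate is absent, so CilA is inactive.
Mevalonate is absent, so IrpH is inactive.
Autoinducer-2 is present, so VelN is active.
With repressor VelN bound, *kosJ* is not transcribed.
So KosJ is not produced.
Required activator IrpH is absent, so *nolM* is not transcribed.
So NolM is not produced.
Homoserine is absent, so ZorX is active.
With repressor ZorX bound, *sovR* is not transcribed.
→ *sovR* is OFF in A.
Condition B:
Malonate is absent, so CilA is inactive.
Mevalonate is present, so IrpH is active.
Autoinducer-2 is absent, so VelN is inactive.
With no repressor bound, *kosJ* is transcribed.
So KosJ is produced and active.
No repressor is bound and IrpH and KosJ are active, so *nolM* is transcribed.
So NolM is produced and active.
Homoserine is present, so ZorX is inactive.
No repressor is bound and NolM is active, so *sovR* is transcribed.
→ *sovR* is ON in B.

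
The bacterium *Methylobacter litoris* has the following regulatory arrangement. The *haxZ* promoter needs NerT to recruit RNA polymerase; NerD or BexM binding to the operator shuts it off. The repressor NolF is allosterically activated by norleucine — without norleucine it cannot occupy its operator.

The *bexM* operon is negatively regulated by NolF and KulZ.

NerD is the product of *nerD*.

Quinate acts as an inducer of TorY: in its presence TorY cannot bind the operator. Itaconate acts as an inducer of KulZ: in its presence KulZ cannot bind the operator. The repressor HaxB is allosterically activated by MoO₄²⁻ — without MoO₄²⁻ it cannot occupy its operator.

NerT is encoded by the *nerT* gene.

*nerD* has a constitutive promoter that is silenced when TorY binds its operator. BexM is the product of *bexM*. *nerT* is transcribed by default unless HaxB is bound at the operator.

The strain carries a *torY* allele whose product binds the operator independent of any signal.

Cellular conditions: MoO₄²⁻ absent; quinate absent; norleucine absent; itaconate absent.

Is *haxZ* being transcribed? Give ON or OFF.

ON

TorY is constitutively active in this strain.
With repressor TorY bound, *nerD* is not transcribed.
So NerD is not produced.
Norleucine is absent, so NolF is inactive.
Itaconate is absent, so KulZ is active.
With repressor KulZ bound, *bexM* is not transcribed.
So BexM is not produced.
MoO₄²⁻ is absent, so HaxB is inactive.
With no repressor bound, *nerT* is transcribed.
So NerT is produced and active.
No repressor is bound and NerT is active, so *haxZ* is transcribed.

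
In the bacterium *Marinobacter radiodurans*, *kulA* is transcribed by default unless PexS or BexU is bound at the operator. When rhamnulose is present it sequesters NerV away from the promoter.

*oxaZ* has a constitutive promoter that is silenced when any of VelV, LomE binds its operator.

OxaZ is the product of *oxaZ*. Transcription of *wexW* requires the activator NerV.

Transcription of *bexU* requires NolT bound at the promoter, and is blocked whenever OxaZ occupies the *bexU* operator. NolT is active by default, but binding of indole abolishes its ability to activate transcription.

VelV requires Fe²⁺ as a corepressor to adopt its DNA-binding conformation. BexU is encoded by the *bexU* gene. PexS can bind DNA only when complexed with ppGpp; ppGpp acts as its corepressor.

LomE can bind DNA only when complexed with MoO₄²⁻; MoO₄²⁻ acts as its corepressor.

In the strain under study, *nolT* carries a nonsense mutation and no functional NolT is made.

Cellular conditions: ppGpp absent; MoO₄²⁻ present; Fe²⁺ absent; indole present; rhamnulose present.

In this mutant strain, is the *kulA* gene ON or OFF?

ppGpp is absent, so PexS is inactive.
NolT is non-functional in this strain, so it has no effect.
Fe²⁺ is absent, so VelV is inactive.
MoO₄²⁻ is present, so LomE is active.
With repressor LomE bound, *oxaZ* is not transcribed.
So OxaZ is not produced.
Required activator NolT is absent, so *bexU* is not transcribed.
So BexU is not produced.
With no repressor bound, *kulA* is transcribed.

ON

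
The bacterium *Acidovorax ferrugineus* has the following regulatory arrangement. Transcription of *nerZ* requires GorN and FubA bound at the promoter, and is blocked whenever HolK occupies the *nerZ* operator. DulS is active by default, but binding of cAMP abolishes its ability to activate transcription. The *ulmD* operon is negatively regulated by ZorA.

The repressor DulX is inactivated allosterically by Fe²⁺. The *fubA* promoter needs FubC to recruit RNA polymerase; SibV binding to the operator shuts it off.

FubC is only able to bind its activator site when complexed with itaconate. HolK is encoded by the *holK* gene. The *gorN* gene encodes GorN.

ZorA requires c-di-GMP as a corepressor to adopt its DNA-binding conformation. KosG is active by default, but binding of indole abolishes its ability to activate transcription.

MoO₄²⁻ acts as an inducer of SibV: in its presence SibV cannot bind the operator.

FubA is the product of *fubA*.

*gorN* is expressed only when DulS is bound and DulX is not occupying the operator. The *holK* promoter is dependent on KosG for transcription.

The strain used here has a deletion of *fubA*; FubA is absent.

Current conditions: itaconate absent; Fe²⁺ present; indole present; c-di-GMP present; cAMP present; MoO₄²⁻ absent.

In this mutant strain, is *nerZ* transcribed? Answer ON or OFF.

Fe²⁺ is present, so DulX is inactive.
cAMP is present, so DulS is inactive.
Required activator DulS is absent, so *gorN* is not transcribed.
So GorN is not produced.
FubA is non-functional in this strain, so it has no effect.
Indole is present, so KosG is inactive.
Required activator KosG is absent, so *holK* is not transcribed.
So HolK is not produced.
Required activator GorN is absent, so *nerZ* is not transcribed.

OFF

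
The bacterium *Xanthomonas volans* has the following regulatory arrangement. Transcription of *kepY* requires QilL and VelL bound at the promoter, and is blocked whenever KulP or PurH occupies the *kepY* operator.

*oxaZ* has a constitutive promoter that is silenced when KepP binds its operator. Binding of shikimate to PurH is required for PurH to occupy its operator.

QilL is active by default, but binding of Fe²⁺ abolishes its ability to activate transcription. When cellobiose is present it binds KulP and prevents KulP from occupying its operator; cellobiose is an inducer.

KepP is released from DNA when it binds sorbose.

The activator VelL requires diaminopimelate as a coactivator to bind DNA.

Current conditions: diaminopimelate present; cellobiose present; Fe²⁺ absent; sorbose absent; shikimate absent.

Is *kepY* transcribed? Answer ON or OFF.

ON

Cellobiose is present, so KulP is inactive.
Shikimate is absent, so PurH is inactive.
Fe²⁺ is absent, so QilL is active.
Diaminopimelate is present, so VelL is active.
No repressor is bound and QilL and VelL are active, so *kepY* is transcribed.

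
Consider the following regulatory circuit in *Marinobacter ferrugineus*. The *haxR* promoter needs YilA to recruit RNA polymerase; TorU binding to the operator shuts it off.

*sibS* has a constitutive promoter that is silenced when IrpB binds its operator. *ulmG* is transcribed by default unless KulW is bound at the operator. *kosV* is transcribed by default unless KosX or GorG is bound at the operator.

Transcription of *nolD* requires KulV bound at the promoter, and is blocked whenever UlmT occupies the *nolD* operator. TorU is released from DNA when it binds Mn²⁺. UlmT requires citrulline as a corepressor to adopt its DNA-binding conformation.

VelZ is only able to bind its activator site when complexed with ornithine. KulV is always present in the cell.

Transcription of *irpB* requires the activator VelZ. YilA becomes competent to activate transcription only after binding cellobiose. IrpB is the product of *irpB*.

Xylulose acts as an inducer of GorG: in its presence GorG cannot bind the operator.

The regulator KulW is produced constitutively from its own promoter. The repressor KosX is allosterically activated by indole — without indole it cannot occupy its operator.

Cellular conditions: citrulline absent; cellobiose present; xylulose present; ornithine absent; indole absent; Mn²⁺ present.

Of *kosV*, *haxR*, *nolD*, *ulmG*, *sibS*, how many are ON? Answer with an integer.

Indole is absent, so KosX is inactive.
Xylulose is present, so GorG is inactive.
With no repressor bound, *kosV* is transcribed.
→ *kosV* is ON.
Mn²⁺ is present, so TorU is inactive.
Cellobiose is present, so YilA is active.
No repressor is bound and YilA is active, so *haxR* is transcribed.
→ *haxR* is ON.
Citrulline is absent, so UlmT is inactive.
KulV is produced constitutively and is active.
No repressor is bound and KulV is active, so *nolD* is transcribed.
→ *nolD* is ON.
KulW is produced constitutively and is active.
With repressor KulW bound, *ulmG* is not transcribed.
→ *ulmG* is OFF.
Ornithine is absent, so VelZ is inactive.
Required activator VelZ is absent, so *irpB* is not transcribed.
So IrpB is not produced.
With no repressor bound, *sibS* is transcribed.
→ *sibS* is ON.
4 of the 5 genes are transcribed.

4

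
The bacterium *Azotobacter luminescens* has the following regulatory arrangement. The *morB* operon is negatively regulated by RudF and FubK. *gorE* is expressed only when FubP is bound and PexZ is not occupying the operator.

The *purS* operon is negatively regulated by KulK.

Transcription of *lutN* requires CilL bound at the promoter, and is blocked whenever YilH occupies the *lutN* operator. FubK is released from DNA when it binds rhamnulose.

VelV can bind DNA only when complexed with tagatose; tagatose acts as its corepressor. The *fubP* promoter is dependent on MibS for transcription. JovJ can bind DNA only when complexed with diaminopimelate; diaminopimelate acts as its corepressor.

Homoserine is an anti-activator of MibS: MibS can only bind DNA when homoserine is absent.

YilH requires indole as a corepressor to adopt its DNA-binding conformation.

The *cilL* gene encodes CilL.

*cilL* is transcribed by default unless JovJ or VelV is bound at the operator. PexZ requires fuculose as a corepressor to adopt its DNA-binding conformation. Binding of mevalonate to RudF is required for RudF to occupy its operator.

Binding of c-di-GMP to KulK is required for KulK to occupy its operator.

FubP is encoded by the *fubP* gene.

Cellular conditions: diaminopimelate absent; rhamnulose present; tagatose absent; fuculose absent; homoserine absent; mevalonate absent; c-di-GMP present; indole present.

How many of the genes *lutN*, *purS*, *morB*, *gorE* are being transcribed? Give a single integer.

Diaminopimelate is absent, so JovJ is inactive.
Tagatose is absent, so VelV is inactive.
With no repressor bound, *cilL* is transcribed.
So CilL is produced and active.
Indole is present, so YilH is active.
With repressor YilH bound, *lutN* is not transcribed.
→ *lutN* is OFF.
c-di-GMP is present, so KulK is active.
With repressor KulK bound, *purS* is not transcribed.
→ *purS* is OFF.
Mevalonate is absent, so RudF is inactive.
Rhamnulose is present, so FubK is inactive.
With no repressor bound, *morB* is transcribed.
→ *morB* is ON.
Homoserine is absent, so MibS is active.
No repressor is bound and MibS is active, so *fubP* is transcribed.
So FubP is produced and active.
Fuculose is absent, so PexZ is inactive.
No repressor is bound and FubP is active, so *gorE* is transcribed.
→ *gorE* is ON.
2 of the 4 genes are transcribed.

2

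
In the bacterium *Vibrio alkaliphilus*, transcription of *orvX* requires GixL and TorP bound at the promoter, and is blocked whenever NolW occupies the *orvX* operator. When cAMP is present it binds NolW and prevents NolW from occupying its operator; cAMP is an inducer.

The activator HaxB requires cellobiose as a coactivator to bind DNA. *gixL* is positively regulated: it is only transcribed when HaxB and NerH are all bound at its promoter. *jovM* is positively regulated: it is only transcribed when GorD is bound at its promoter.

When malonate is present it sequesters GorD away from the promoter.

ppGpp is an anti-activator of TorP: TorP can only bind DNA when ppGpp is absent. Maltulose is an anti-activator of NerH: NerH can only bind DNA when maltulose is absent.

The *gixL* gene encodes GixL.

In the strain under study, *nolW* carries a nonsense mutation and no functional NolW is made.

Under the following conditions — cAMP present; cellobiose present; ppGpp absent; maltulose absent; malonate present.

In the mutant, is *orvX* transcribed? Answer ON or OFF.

ON

Cellobiose is present, so HaxB is active.
Maltulose is absent, so NerH is active.
No repressor is bound and HaxB and NerH are active, so *gixL* is transcribed.
So GixL is produced and active.
NolW is non-functional in this strain, so it has no effect.
ppGpp is absent, so TorP is active.
No repressor is bound and GixL and TorP are active, so *orvX* is transcribed.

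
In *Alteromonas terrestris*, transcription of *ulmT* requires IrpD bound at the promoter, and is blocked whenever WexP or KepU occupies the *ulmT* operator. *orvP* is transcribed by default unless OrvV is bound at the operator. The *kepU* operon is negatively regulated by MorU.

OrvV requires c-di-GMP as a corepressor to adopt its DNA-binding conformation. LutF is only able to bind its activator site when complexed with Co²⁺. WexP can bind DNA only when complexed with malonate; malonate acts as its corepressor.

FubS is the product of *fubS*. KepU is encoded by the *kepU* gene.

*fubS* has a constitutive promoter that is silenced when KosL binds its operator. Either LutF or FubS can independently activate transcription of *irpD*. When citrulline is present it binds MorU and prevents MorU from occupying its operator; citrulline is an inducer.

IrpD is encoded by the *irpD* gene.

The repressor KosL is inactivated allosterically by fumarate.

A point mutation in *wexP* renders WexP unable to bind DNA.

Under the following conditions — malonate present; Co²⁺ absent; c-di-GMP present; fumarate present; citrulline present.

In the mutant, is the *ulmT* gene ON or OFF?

WexP is non-functional in this strain, so it has no effect.
Citrulline is present, so MorU is inactive.
With no repressor bound, *kepU* is transcribed.
So KepU is produced and active.
Co²⁺ is absent, so LutF is inactive.
Fumarate is present, so KosL is inactive.
With no repressor bound, *fubS* is transcribed.
So FubS is produced and active.
Activator FubS is present, so *irpD* is transcribed.
So IrpD is produced and active.
With repressor KepU bound, *ulmT* is not transcribed.

OFF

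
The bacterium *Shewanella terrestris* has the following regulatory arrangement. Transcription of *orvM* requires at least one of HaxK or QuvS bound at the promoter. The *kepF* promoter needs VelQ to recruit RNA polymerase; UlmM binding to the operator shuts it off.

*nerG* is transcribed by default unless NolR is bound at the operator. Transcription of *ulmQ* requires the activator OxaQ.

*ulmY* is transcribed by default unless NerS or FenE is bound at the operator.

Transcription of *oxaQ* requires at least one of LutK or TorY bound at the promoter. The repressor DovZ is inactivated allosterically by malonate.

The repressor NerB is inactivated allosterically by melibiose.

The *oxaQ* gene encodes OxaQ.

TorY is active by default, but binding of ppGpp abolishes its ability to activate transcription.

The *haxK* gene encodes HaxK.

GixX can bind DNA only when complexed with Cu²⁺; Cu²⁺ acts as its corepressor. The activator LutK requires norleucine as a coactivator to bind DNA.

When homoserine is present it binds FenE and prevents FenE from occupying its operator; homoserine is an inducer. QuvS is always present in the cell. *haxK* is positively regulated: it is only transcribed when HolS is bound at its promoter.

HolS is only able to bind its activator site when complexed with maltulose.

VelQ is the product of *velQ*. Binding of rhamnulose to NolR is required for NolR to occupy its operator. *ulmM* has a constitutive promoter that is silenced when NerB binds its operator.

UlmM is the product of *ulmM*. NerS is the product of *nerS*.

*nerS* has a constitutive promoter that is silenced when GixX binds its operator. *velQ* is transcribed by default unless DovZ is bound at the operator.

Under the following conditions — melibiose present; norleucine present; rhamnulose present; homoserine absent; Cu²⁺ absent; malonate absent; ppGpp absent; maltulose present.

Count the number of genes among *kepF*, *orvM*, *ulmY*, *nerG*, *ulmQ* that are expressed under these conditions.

Malonate is absent, so DovZ is active.
With repressor DovZ bound, *velQ* is not transcribed.
So VelQ is not produced.
Melibiose is present, so NerB is inactive.
With no repressor bound, *ulmM* is transcribed.
So UlmM is produced and active.
With repressor UlmM bound, *kepF* is not transcribed.
→ *kepF* is OFF.
Maltulose is present, so HolS is active.
No repressor is bound and HolS is active, so *haxK* is transcribed.
So HaxK is produced and active.
QuvS is produced constitutively and is active.
Activator HaxK is present, so *orvM* is transcribed.
→ *orvM* is ON.
Cu²⁺ is absent, so GixX is inactive.
With no repressor bound, *nerS* is transcribed.
So NerS is produced and active.
Homoserine is absent, so FenE is active.
With repressor NerS bound, *ulmY* is not transcribed.
→ *ulmY* is OFF.
Rhamnulose is present, so NolR is active.
With repressor NolR bound, *nerG* is not transcribed.
→ *nerG* is OFF.
Norleucine is present, so LutK is active.
ppGpp is absent, so TorY is active.
Activator LutK is present, so *oxaQ* is transcribed.
So OxaQ is produced and active.
No repressor is bound and OxaQ is active, so *ulmQ* is transcribed.
→ *ulmQ* is ON.
2 of the 5 genes are transcribed.

2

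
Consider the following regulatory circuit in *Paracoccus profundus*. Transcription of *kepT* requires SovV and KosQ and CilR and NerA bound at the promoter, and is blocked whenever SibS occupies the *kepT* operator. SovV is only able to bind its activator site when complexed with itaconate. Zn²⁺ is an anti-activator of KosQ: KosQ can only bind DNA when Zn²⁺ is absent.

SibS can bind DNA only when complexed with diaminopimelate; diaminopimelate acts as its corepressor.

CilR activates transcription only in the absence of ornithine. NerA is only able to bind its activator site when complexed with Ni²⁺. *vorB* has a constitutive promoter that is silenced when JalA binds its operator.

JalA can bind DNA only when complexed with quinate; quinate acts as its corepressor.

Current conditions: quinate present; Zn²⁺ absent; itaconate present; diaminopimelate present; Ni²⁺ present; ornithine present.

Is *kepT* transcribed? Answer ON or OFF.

OFF

Itaconate is present, so SovV is active.
Zn²⁺ is absent, so KosQ is active.
Diaminopimelate is present, so SibS is active.
Ornithine is present, so CilR is inactive.
Ni²⁺ is present, so NerA is active.
With repressor SibS bound, *kepT* is not transcribed.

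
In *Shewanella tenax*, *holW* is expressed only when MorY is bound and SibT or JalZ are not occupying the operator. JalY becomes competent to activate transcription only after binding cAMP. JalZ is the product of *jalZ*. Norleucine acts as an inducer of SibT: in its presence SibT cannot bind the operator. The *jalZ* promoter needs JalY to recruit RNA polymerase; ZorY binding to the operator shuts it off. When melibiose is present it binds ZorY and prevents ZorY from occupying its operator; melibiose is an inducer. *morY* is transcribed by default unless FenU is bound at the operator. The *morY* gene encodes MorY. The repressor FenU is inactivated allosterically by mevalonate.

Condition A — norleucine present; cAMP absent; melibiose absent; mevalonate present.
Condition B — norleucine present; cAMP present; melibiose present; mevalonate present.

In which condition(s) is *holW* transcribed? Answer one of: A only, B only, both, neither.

Condition A:
Norleucine is present, so SibT is inactive.
cAMP is absent, so JalY is inactive.
Melibiose is absent, so ZorY is active.
With repressor ZorY bound, *jalZ* is not transcribed.
So JalZ is not produced.
Mevalonate is present, so FenU is inactive.
With no repressor bound, *morY* is transcribed.
So MorY is produced and active.
No repressor is bound and MorY is active, so *holW* is transcribed.
→ *holW* is ON in A.
Condition B:
Norleucine is present, so SibT is inactive.
cAMP is present, so JalY is active.
Melibiose is present, so ZorY is inactive.
No repressor is bound and JalY is active, so *jalZ* is transcribed.
So JalZ is produced and active.
Mevalonate is present, so FenU is inactive.
With no repressor bound, *morY* is transcribed.
So MorY is produced and active.
With repressor JalZ bound, *holW* is not transcribed.
→ *holW* is OFF in B.

A only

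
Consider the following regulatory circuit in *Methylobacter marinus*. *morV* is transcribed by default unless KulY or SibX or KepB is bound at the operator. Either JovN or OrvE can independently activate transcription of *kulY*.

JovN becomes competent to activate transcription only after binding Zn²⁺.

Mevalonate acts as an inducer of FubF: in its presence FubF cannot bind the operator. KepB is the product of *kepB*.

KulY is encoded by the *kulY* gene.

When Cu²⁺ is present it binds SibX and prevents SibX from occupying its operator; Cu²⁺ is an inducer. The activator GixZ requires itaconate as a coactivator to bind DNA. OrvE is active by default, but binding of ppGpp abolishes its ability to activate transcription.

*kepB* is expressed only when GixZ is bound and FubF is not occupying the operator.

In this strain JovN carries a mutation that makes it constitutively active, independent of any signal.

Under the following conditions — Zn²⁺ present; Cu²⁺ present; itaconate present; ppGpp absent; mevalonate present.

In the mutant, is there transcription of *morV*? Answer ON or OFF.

OFF

JovN is constitutively active in this strain.
ppGpp is absent, so OrvE is active.
Activator JovN is present, so *kulY* is transcribed.
So KulY is produced and active.
Cu²⁺ is present, so SibX is inactive.
Mevalonate is present, so FubF is inactive.
Itaconate is present, so GixZ is active.
No repressor is bound and GixZ is active, so *kepB* is transcribed.
So KepB is produced and active.
With repressor KulY bound, *morV* is not transcribed.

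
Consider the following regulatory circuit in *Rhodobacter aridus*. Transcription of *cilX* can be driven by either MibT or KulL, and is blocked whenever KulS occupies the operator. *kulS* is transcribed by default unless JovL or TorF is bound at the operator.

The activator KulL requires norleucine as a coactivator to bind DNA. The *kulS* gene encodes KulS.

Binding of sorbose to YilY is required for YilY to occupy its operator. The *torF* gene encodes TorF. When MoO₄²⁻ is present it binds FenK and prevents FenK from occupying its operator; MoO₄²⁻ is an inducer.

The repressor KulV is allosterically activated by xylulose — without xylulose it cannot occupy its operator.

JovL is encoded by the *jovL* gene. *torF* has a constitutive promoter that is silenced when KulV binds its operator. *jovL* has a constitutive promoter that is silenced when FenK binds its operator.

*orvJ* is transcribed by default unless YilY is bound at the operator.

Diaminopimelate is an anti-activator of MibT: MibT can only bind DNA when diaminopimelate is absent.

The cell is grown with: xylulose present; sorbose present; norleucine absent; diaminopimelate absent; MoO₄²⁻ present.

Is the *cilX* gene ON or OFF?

ON

Diaminopimelate is absent, so MibT is active.
MoO₄²⁻ is present, so FenK is inactive.
With no repressor bound, *jovL* is transcribed.
So JovL is produced and active.
Xylulose is present, so KulV is active.
With repressor KulV bound, *torF* is not transcribed.
So TorF is not produced.
With repressor JovL bound, *kulS* is not transcribed.
So KulS is not produced.
Norleucine is absent, so KulL is inactive.
Activator MibT is present, so *cilX* is transcribed.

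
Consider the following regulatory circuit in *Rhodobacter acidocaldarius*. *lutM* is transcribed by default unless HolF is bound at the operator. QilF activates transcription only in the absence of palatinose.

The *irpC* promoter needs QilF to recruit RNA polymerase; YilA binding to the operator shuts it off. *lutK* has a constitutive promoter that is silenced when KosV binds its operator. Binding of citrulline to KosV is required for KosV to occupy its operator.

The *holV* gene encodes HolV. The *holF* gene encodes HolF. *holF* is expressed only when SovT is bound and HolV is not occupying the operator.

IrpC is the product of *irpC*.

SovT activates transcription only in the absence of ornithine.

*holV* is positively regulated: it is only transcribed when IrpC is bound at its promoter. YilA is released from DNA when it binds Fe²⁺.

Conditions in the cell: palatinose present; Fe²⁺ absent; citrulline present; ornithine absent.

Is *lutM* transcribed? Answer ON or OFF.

Palatinose is present, so QilF is inactive.
Fe²⁺ is absent, so YilA is active.
With repressor YilA bound, *irpC* is not transcribed.
So IrpC is not produced.
Required activator IrpC is absent, so *holV* is not transcribed.
So HolV is not produced.
Ornithine is absent, so SovT is active.
No repressor is bound and SovT is active, so *holF* is transcribed.
So HolF is produced and active.
With repressor HolF bound, *lutM* is not transcribed.

OFF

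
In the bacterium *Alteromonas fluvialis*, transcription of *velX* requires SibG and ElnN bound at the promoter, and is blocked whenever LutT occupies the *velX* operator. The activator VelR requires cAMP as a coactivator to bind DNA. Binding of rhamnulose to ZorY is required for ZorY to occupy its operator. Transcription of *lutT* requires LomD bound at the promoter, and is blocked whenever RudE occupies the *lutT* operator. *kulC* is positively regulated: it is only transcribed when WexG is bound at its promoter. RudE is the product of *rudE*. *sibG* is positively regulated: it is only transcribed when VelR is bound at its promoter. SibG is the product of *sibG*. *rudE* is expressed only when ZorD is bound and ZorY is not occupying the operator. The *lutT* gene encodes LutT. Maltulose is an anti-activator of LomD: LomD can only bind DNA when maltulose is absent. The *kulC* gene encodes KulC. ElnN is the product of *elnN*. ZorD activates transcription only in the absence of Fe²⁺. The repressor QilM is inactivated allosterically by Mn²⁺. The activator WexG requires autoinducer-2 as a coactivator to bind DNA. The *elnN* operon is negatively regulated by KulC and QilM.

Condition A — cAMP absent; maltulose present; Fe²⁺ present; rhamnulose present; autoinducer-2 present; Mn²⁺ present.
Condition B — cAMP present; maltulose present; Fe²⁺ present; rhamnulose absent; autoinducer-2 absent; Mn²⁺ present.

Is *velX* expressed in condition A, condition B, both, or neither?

B only

Condition A:
cAMP is absent, so VelR is inactive.
Required activator VelR is absent, so *sibG* is not transcribed.
So SibG is not produced.
Maltulose is present, so LomD is inactive.
Fe²⁺ is present, so ZorD is inactive.
Rhamnulose is present, so ZorY is active.
With repressor ZorY bound, *rudE* is not transcribed.
So RudE is not produced.
Required activator LomD is absent, so *lutT* is not transcribed.
So LutT is not produced.
Autoinducer-2 is present, so WexG is active.
No repressor is bound and WexG is active, so *kulC* is transcribed.
So KulC is produced and active.
Mn²⁺ is present, so QilM is inactive.
With repressor KulC bound, *elnN* is not transcribed.
So ElnN is not produced.
Required activator SibG is absent, so *velX* is not transcribed.
→ *velX* is OFF in A.
Condition B:
cAMP is present, so VelR is active.
No repressor is bound and VelR is active, so *sibG* is transcribed.
So SibG is produced and active.
Maltulose is present, so LomD is inactive.
Fe²⁺ is present, so ZorD is inactive.
Rhamnulose is absent, so ZorY is inactive.
Required activator ZorD is absent, so *rudE* is not transcribed.
So RudE is not produced.
Required activator LomD is absent, so *lutT* is not transcribed.
So LutT is not produced.
Autoinducer-2 is absent, so WexG is inactive.
Required activator WexG is absent, so *kulC* is not transcribed.
So KulC is not produced.
Mn²⁺ is present, so QilM is inactive.
With no repressor bound, *elnN* is transcribed.
So ElnN is produced and active.
No repressor is bound and SibG and ElnN are active, so *velX* is transcribed.
→ *velX* is ON in B.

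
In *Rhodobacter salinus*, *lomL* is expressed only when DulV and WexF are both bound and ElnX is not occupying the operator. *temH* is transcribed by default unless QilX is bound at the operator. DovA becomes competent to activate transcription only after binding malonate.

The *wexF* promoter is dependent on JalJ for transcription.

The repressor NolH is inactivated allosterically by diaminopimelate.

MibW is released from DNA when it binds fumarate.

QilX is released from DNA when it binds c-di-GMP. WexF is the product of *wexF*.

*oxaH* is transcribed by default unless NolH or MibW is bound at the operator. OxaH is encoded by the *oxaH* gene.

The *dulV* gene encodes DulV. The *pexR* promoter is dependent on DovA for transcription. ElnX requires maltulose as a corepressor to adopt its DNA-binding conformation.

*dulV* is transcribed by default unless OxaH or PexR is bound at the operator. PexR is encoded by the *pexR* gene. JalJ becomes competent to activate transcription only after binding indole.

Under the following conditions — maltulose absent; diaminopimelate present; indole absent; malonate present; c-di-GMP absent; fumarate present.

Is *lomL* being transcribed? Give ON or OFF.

Diaminopimelate is present, so NolH is inactive.
Fumarate is present, so MibW is inactive.
With no repressor bound, *oxaH* is transcribed.
So OxaH is produced and active.
Malonate is present, so DovA is active.
No repressor is bound and DovA is active, so *pexR* is transcribed.
So PexR is produced and active.
With repressor OxaH bound, *dulV* is not transcribed.
So DulV is not produced.
Indole is absent, so JalJ is inactive.
Required activator JalJ is absent, so *wexF* is not transcribed.
So WexF is not produced.
Maltulose is absent, so ElnX is inactive.
Required activator DulV is absent, so *lomL* is not transcribed.

OFF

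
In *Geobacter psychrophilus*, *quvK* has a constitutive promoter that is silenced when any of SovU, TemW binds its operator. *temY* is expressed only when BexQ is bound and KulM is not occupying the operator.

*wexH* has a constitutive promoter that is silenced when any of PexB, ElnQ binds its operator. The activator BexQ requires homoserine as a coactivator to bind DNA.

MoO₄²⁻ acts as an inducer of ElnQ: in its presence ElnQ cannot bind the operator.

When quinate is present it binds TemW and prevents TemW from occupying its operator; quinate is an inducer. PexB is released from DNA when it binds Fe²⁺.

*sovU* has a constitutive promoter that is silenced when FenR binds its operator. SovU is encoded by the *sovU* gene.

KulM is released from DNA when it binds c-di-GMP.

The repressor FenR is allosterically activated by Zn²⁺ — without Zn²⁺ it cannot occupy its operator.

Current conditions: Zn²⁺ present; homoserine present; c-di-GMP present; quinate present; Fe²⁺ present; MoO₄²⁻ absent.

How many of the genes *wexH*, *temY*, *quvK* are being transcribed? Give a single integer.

Fe²⁺ is present, so PexB is inactive.
MoO₄²⁻ is absent, so ElnQ is active.
With repressor ElnQ bound, *wexH* is not transcribed.
→ *wexH* is OFF.
c-di-GMP is present, so KulM is inactive.
Homoserine is present, so BexQ is active.
No repressor is bound and BexQ is active, so *temY* is transcribed.
→ *temY* is ON.
Zn²⁺ is present, so FenR is active.
With repressor FenR bound, *sovU* is not transcribed.
So SovU is not produced.
Quinate is present, so TemW is inactive.
With no repressor bound, *quvK* is transcribed.
→ *quvK* is ON.
2 of the 3 genes are transcribed.

2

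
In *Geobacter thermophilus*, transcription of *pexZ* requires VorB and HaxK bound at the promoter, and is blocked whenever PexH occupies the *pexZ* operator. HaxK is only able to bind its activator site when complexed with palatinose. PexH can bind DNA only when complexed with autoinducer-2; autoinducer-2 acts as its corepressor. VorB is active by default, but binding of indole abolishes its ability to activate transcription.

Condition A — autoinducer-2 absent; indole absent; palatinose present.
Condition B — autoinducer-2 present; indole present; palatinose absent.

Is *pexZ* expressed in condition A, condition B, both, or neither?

A only

Condition A:
Autoinducer-2 is absent, so PexH is inactive.
Indole is absent, so VorB is active.
Palatinose is present, so HaxK is active.
No repressor is bound and VorB and HaxK are active, so *pexZ* is transcribed.
→ *pexZ* is ON in A.
Condition B:
Autoinducer-2 is present, so PexH is active.
Indole is present, so VorB is inactive.
Palatinose is absent, so HaxK is inactive.
With repressor PexH bound, *pexZ* is not transcribed.
→ *pexZ* is OFF in B.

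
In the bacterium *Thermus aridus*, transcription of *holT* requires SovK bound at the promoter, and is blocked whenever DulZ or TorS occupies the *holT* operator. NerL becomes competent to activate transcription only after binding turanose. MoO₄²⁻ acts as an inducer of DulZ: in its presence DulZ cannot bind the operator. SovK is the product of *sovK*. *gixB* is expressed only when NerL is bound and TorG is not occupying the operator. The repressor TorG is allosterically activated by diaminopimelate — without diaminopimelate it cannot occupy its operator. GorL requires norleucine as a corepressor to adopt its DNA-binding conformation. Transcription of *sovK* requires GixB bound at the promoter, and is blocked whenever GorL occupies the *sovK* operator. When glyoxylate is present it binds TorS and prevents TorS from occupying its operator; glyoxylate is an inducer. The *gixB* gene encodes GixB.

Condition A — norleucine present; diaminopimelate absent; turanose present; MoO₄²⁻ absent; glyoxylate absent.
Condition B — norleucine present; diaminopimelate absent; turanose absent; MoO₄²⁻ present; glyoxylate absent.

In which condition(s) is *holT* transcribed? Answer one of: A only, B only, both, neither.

neither

Condition A:
Norleucine is present, so GorL is active.
Diaminopimelate is absent, so TorG is inactive.
Turanose is present, so NerL is active.
No repressor is bound and NerL is active, so *gixB* is transcribed.
So GixB is produced and active.
With repressor GorL bound, *sovK* is not transcribed.
So SovK is not produced.
MoO₄²⁻ is absent, so DulZ is active.
Glyoxylate is absent, so TorS is active.
With repressor DulZ bound, *holT* is not transcribed.
→ *holT* is OFF in A.
Condition B:
Norleucine is present, so GorL is active.
Diaminopimelate is absent, so TorG is inactive.
Turanose is absent, so NerL is inactive.
Required activator NerL is absent, so *gixB* is not transcribed.
So GixB is not produced.
With repressor GorL bound, *sovK* is not transcribed.
So SovK is not produced.
MoO₄²⁻ is present, so DulZ is inactive.
Glyoxylate is absent, so TorS is active.
With repressor TorS bound, *holT* is not transcribed.
→ *holT* is OFF in B.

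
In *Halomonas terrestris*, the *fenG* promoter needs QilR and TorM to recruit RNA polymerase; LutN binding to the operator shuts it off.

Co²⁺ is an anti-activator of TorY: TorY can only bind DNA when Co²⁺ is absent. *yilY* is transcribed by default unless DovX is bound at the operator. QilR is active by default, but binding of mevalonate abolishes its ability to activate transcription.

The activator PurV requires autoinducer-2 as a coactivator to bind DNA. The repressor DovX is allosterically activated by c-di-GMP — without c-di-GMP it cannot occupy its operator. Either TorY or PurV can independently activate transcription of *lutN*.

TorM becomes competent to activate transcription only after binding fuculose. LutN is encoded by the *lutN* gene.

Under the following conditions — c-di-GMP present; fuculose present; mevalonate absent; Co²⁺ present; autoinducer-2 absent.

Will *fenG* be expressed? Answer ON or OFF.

Mevalonate is absent, so QilR is active.
Co²⁺ is present, so TorY is inactive.
Autoinducer-2 is absent, so PurV is inactive.
No activator is available at the *lutN* promoter, so *lutN* is not transcribed.
So LutN is not produced.
Fuculose is present, so TorM is active.
No repressor is bound and QilR and TorM are active, so *fenG* is transcribed.

ON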